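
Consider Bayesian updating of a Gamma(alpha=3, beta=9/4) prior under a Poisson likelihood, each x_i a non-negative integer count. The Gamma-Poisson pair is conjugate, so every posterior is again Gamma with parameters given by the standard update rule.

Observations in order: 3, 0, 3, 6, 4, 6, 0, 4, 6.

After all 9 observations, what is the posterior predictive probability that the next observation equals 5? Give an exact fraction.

obs 1: x=3 → posterior Gamma(6, 13/4)
obs 2: x=0 → posterior Gamma(6, 17/4)
obs 3: x=3 → posterior Gamma(9, 21/4)
obs 4: x=6 → posterior Gamma(15, 25/4)
obs 5: x=4 → posterior Gamma(19, 29/4)
obs 6: x=6 → posterior Gamma(25, 33/4)
obs 7: x=0 → posterior Gamma(25, 37/4)
obs 8: x=4 → posterior Gamma(29, 41/4)
obs 9: x=6 → posterior Gamma(35, 45/4)

613591204408404573648593161784253019389510154724121093750000000000/5790887942449198118866552301288096257267888893001726249456064921143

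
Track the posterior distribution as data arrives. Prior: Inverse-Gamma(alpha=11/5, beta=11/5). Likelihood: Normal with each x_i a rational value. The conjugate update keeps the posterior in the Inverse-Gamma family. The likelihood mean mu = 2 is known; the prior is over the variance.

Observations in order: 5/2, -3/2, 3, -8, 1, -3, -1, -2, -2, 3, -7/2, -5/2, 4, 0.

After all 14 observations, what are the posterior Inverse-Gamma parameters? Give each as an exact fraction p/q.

obs 1: x=5/2 → posterior Inverse-Gamma(27/10, 93/40)
obs 2: x=-3/2 → posterior Inverse-Gamma(16/5, 169/20)
obs 3: x=3 → posterior Inverse-Gamma(37/10, 179/20)
obs 4: x=-8 → posterior Inverse-Gamma(21/5, 1179/20)
obs 5: x=1 → posterior Inverse-Gamma(47/10, 1189/20)
obs 6: x=-3 → posterior Inverse-Gamma(26/5, 1439/20)
obs 7: x=-1 → posterior Inverse-Gamma(57/10, 1529/20)
obs 8: x=-2 → posterior Inverse-Gamma(31/5, 1689/20)
obs 9: x=-2 → posterior Inverse-Gamma(67/10, 1849/20)
obs 10: x=3 → posterior Inverse-Gamma(36/5, 1859/20)
obs 11: x=-7/2 → posterior Inverse-Gamma(77/10, 4323/40)
obs 12: x=-5/2 → posterior Inverse-Gamma(41/5, 591/5)
obs 13: x=4 → posterior Inverse-Gamma(87/10, 601/5)
obs 14: x=0 → posterior Inverse-Gamma(46/5, 611/5)

alpha=46/5, beta=611/5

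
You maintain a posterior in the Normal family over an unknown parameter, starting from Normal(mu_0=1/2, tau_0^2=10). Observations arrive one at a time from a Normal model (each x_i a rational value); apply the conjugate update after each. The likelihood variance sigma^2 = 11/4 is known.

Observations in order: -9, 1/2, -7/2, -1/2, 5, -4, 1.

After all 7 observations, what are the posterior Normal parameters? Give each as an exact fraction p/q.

obs 1: x=-9 → posterior Normal(-709/102, 110/51)
obs 2: x=1/2 → posterior Normal(-669/182, 110/91)
obs 3: x=-7/2 → posterior Normal(-949/262, 110/131)
obs 4: x=-1/2 → posterior Normal(-989/342, 110/171)
obs 5: x=5 → posterior Normal(-589/422, 110/211)
obs 6: x=-4 → posterior Normal(-909/502, 110/251)
obs 7: x=1 → posterior Normal(-829/582, 110/291)

mu_0=-829/582, tau_0^2=110/291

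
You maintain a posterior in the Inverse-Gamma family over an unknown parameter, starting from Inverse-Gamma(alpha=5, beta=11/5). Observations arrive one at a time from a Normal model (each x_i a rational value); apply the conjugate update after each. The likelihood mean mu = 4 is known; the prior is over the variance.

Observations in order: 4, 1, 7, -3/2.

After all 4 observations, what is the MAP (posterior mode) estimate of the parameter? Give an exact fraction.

obs 1: x=4 → posterior Inverse-Gamma(11/2, 11/5)
obs 2: x=1 → posterior Inverse-Gamma(6, 67/10)
obs 3: x=7 → posterior Inverse-Gamma(13/2, 56/5)
obs 4: x=-3/2 → posterior Inverse-Gamma(7, 1053/40)

1053/320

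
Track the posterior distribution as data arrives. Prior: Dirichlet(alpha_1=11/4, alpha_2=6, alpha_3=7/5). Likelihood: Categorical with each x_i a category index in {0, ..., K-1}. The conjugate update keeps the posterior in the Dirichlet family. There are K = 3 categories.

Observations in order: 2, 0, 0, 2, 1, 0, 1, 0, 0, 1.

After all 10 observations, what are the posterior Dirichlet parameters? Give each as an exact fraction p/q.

alpha_1=31/4, alpha_2=9, alpha_3=17/5

obs 1: x=2 → posterior Dirichlet(11/4, 6, 12/5)
obs 2: x=0 → posterior Dirichlet(15/4, 6, 12/5)
obs 3: x=0 → posterior Dirichlet(19/4, 6, 12/5)
obs 4: x=2 → posterior Dirichlet(19/4, 6, 17/5)
obs 5: x=1 → posterior Dirichlet(19/4, 7, 17/5)
obs 6: x=0 → posterior Dirichlet(23/4, 7, 17/5)
obs 7: x=1 → posterior Dirichlet(23/4, 8, 17/5)
obs 8: x=0 → posterior Dirichlet(27/4, 8, 17/5)
obs 9: x=0 → posterior Dirichlet(31/4, 8, 17/5)
obs 10: x=1 → posterior Dirichlet(31/4, 9, 17/5)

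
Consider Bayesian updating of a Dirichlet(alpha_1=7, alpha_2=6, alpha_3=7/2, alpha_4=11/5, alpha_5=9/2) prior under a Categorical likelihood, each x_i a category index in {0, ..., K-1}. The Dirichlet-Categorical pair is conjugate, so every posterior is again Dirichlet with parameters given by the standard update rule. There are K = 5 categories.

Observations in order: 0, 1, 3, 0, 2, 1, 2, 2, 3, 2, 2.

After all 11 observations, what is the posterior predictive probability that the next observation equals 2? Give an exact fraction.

85/342

obs 1: x=0 → posterior Dirichlet(8, 6, 7/2, 11/5, 9/2)
obs 2: x=1 → posterior Dirichlet(8, 7, 7/2, 11/5, 9/2)
obs 3: x=3 → posterior Dirichlet(8, 7, 7/2, 16/5, 9/2)
obs 4: x=0 → posterior Dirichlet(9, 7, 7/2, 16/5, 9/2)
obs 5: x=2 → posterior Dirichlet(9, 7, 9/2, 16/5, 9/2)
obs 6: x=1 → posterior Dirichlet(9, 8, 9/2, 16/5, 9/2)
obs 7: x=2 → posterior Dirichlet(9, 8, 11/2, 16/5, 9/2)
obs 8: x=2 → posterior Dirichlet(9, 8, 13/2, 16/5, 9/2)
obs 9: x=3 → posterior Dirichlet(9, 8, 13/2, 21/5, 9/2)
obs 10: x=2 → posterior Dirichlet(9, 8, 15/2, 21/5, 9/2)
obs 11: x=2 → posterior Dirichlet(9, 8, 17/2, 21/5, 9/2)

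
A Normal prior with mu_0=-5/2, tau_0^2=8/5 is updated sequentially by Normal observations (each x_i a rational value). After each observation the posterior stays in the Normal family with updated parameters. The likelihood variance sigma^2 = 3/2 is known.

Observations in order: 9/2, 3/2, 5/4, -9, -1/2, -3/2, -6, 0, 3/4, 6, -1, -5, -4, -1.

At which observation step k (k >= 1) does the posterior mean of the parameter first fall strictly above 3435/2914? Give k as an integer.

obs 1: x=9/2 → posterior Normal(69/62, 24/31)
obs 2: x=3/2 → posterior Normal(117/94, 24/47)
obs 3: x=5/4 → posterior Normal(157/126, 8/21)
obs 4: x=-9 → posterior Normal(-131/158, 24/79)
obs 5: x=-1/2 → posterior Normal(-147/190, 24/95)
obs 6: x=-3/2 → posterior Normal(-65/74, 8/37)
obs 7: x=-6 → posterior Normal(-387/254, 24/127)
obs 8: x=0 → posterior Normal(-387/286, 24/143)
obs 9: x=3/4 → posterior Normal(-121/106, 8/53)
obs 10: x=6 → posterior Normal(-171/350, 24/175)
obs 11: x=-1 → posterior Normal(-203/382, 24/191)
obs 12: x=-5 → posterior Normal(-121/138, 8/69)
obs 13: x=-4 → posterior Normal(-491/446, 24/223)
obs 14: x=-1 → posterior Normal(-523/478, 24/239)

k = 2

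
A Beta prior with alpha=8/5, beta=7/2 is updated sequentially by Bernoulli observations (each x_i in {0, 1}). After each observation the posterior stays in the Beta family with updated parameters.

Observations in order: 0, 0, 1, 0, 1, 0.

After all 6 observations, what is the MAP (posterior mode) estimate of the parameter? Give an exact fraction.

2/7

obs 1: x=0 → posterior Beta(8/5, 9/2)
obs 2: x=0 → posterior Beta(8/5, 11/2)
obs 3: x=1 → posterior Beta(13/5, 11/2)
obs 4: x=0 → posterior Beta(13/5, 13/2)
obs 5: x=1 → posterior Beta(18/5, 13/2)
obs 6: x=0 → posterior Beta(18/5, 15/2)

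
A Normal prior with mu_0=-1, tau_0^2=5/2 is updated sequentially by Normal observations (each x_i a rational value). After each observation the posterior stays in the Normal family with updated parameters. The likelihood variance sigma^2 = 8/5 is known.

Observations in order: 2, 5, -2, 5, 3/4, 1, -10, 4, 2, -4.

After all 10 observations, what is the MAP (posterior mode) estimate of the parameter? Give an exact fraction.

obs 1: x=2 → posterior Normal(34/41, 40/41)
obs 2: x=5 → posterior Normal(53/22, 20/33)
obs 3: x=-2 → posterior Normal(109/91, 40/91)
obs 4: x=5 → posterior Normal(117/58, 10/29)
obs 5: x=3/4 → posterior Normal(337/188, 40/141)
obs 6: x=1 → posterior Normal(1111/664, 20/83)
obs 7: x=-10 → posterior Normal(111/764, 40/191)
obs 8: x=4 → posterior Normal(511/864, 5/27)
obs 9: x=2 → posterior Normal(711/964, 40/241)
obs 10: x=-4 → posterior Normal(311/1064, 20/133)

311/1064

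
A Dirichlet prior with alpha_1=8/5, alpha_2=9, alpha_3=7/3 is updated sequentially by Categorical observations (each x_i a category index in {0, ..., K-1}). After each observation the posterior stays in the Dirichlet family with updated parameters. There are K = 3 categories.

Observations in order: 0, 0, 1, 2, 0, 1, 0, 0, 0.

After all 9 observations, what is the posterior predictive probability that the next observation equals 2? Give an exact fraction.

50/329

obs 1: x=0 → posterior Dirichlet(13/5, 9, 7/3)
obs 2: x=0 → posterior Dirichlet(18/5, 9, 7/3)
obs 3: x=1 → posterior Dirichlet(18/5, 10, 7/3)
obs 4: x=2 → posterior Dirichlet(18/5, 10, 10/3)
obs 5: x=0 → posterior Dirichlet(23/5, 10, 10/3)
obs 6: x=1 → posterior Dirichlet(23/5, 11, 10/3)
obs 7: x=0 → posterior Dirichlet(28/5, 11, 10/3)
obs 8: x=0 → posterior Dirichlet(33/5, 11, 10/3)
obs 9: x=0 → posterior Dirichlet(38/5, 11, 10/3)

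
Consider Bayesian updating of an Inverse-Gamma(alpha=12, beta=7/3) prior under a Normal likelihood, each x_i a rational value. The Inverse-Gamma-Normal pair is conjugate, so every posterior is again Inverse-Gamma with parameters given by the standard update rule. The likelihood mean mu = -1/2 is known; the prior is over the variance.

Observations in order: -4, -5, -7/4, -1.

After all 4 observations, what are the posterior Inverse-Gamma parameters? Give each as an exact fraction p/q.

alpha=14, beta=1871/96

obs 1: x=-4 → posterior Inverse-Gamma(25/2, 203/24)
obs 2: x=-5 → posterior Inverse-Gamma(13, 223/12)
obs 3: x=-7/4 → posterior Inverse-Gamma(27/2, 1859/96)
obs 4: x=-1 → posterior Inverse-Gamma(14, 1871/96)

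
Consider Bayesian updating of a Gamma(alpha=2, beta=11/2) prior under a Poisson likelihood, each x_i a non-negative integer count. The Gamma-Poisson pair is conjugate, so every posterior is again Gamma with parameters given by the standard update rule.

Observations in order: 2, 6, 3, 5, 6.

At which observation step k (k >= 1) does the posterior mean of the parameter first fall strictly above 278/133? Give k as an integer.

k = 5

obs 1: x=2 → posterior Gamma(4, 13/2)
obs 2: x=6 → posterior Gamma(10, 15/2)
obs 3: x=3 → posterior Gamma(13, 17/2)
obs 4: x=5 → posterior Gamma(18, 19/2)
obs 5: x=6 → posterior Gamma(24, 21/2)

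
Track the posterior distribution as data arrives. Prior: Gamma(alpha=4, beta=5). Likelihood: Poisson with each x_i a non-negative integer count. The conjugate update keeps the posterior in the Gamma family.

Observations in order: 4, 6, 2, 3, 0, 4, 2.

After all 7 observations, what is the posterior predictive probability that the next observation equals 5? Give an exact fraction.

8714444390435704333907861176320/201538126434611150798503956371773

obs 1: x=4 → posterior Gamma(8, 6)
obs 2: x=6 → posterior Gamma(14, 7)
obs 3: x=2 → posterior Gamma(16, 8)
obs 4: x=3 → posterior Gamma(19, 9)
obs 5: x=0 → posterior Gamma(19, 10)
obs 6: x=4 → posterior Gamma(23, 11)
obs 7: x=2 → posterior Gamma(25, 12)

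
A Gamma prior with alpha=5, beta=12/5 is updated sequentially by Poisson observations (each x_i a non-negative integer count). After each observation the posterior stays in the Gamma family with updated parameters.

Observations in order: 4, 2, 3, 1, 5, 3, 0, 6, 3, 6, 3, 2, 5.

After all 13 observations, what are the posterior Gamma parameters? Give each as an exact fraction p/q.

obs 1: x=4 → posterior Gamma(9, 17/5)
obs 2: x=2 → posterior Gamma(11, 22/5)
obs 3: x=3 → posterior Gamma(14, 27/5)
obs 4: x=1 → posterior Gamma(15, 32/5)
obs 5: x=5 → posterior Gamma(20, 37/5)
obs 6: x=3 → posterior Gamma(23, 42/5)
obs 7: x=0 → posterior Gamma(23, 47/5)
obs 8: x=6 → posterior Gamma(29, 52/5)
obs 9: x=3 → posterior Gamma(32, 57/5)
obs 10: x=6 → posterior Gamma(38, 62/5)
obs 11: x=3 → posterior Gamma(41, 67/5)
obs 12: x=2 → posterior Gamma(43, 72/5)
obs 13: x=5 → posterior Gamma(48, 77/5)

alpha=48, beta=77/5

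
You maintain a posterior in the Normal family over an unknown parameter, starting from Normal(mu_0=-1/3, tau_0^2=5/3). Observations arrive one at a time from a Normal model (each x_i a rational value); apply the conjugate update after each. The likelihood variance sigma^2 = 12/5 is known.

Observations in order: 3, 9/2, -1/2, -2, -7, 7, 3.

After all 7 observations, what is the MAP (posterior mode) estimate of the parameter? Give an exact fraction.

188/211

obs 1: x=3 → posterior Normal(63/61, 60/61)
obs 2: x=9/2 → posterior Normal(351/172, 30/43)
obs 3: x=-1/2 → posterior Normal(163/111, 20/37)
obs 4: x=-2 → posterior Normal(113/136, 15/34)
obs 5: x=-7 → posterior Normal(-62/161, 60/161)
obs 6: x=7 → posterior Normal(113/186, 10/31)
obs 7: x=3 → posterior Normal(188/211, 60/211)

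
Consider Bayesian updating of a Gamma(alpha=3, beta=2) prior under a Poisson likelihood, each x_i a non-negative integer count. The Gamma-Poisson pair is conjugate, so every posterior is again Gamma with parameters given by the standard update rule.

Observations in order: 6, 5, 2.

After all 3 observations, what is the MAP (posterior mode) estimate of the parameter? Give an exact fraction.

obs 1: x=6 → posterior Gamma(9, 3)
obs 2: x=5 → posterior Gamma(14, 4)
obs 3: x=2 → posterior Gamma(16, 5)

3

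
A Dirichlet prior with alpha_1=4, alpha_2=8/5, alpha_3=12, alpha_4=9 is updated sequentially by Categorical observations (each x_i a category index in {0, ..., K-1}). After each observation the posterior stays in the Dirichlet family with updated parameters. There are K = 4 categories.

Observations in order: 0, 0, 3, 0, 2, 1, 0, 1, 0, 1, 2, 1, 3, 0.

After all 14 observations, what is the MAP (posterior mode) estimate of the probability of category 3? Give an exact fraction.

obs 1: x=0 → posterior Dirichlet(5, 8/5, 12, 9)
obs 2: x=0 → posterior Dirichlet(6, 8/5, 12, 9)
obs 3: x=3 → posterior Dirichlet(6, 8/5, 12, 10)
obs 4: x=0 → posterior Dirichlet(7, 8/5, 12, 10)
obs 5: x=2 → posterior Dirichlet(7, 8/5, 13, 10)
obs 6: x=1 → posterior Dirichlet(7, 13/5, 13, 10)
obs 7: x=0 → posterior Dirichlet(8, 13/5, 13, 10)
obs 8: x=1 → posterior Dirichlet(8, 18/5, 13, 10)
obs 9: x=0 → posterior Dirichlet(9, 18/5, 13, 10)
obs 10: x=1 → posterior Dirichlet(9, 23/5, 13, 10)
obs 11: x=2 → posterior Dirichlet(9, 23/5, 14, 10)
obs 12: x=1 → posterior Dirichlet(9, 28/5, 14, 10)
obs 13: x=3 → posterior Dirichlet(9, 28/5, 14, 11)
obs 14: x=0 → posterior Dirichlet(10, 28/5, 14, 11)

50/183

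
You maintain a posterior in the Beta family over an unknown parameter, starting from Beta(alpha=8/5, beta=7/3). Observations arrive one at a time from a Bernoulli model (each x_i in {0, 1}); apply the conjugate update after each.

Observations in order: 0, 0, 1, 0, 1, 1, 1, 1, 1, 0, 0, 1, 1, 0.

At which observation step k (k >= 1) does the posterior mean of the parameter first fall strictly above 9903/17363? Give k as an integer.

obs 1: x=0 → posterior Beta(8/5, 10/3)
obs 2: x=0 → posterior Beta(8/5, 13/3)
obs 3: x=1 → posterior Beta(13/5, 13/3)
obs 4: x=0 → posterior Beta(13/5, 16/3)
obs 5: x=1 → posterior Beta(18/5, 16/3)
obs 6: x=1 → posterior Beta(23/5, 16/3)
obs 7: x=1 → posterior Beta(28/5, 16/3)
obs 8: x=1 → posterior Beta(33/5, 16/3)
obs 9: x=1 → posterior Beta(38/5, 16/3)
obs 10: x=0 → posterior Beta(38/5, 19/3)
obs 11: x=0 → posterior Beta(38/5, 22/3)
obs 12: x=1 → posterior Beta(43/5, 22/3)
obs 13: x=1 → posterior Beta(48/5, 22/3)
obs 14: x=0 → posterior Beta(48/5, 25/3)

k = 9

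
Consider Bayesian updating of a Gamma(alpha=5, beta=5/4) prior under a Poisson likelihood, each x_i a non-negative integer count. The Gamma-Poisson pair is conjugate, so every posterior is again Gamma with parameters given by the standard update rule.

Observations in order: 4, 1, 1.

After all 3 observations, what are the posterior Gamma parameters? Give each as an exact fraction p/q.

obs 1: x=4 → posterior Gamma(9, 9/4)
obs 2: x=1 → posterior Gamma(10, 13/4)
obs 3: x=1 → posterior Gamma(11, 17/4)

alpha=11, beta=17/4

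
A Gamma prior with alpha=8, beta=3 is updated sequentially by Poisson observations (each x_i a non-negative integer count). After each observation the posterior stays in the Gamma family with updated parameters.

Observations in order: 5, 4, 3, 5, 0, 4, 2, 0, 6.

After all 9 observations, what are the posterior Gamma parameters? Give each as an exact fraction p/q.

alpha=37, beta=12

obs 1: x=5 → posterior Gamma(13, 4)
obs 2: x=4 → posterior Gamma(17, 5)
obs 3: x=3 → posterior Gamma(20, 6)
obs 4: x=5 → posterior Gamma(25, 7)
obs 5: x=0 → posterior Gamma(25, 8)
obs 6: x=4 → posterior Gamma(29, 9)
obs 7: x=2 → posterior Gamma(31, 10)
obs 8: x=0 → posterior Gamma(31, 11)
obs 9: x=6 → posterior Gamma(37, 12)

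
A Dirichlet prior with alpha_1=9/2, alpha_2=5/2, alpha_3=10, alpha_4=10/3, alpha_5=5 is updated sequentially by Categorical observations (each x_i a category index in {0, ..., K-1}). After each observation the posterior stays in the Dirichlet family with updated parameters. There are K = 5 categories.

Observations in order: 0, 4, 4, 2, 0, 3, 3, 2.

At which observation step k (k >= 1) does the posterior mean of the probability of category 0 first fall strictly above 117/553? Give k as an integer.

obs 1: x=0 → posterior Dirichlet(11/2, 5/2, 10, 10/3, 5)
obs 2: x=4 → posterior Dirichlet(11/2, 5/2, 10, 10/3, 6)
obs 3: x=4 → posterior Dirichlet(11/2, 5/2, 10, 10/3, 7)
obs 4: x=2 → posterior Dirichlet(11/2, 5/2, 11, 10/3, 7)
obs 5: x=0 → posterior Dirichlet(13/2, 5/2, 11, 10/3, 7)
obs 6: x=3 → posterior Dirichlet(13/2, 5/2, 11, 13/3, 7)
obs 7: x=3 → posterior Dirichlet(13/2, 5/2, 11, 16/3, 7)
obs 8: x=2 → posterior Dirichlet(13/2, 5/2, 12, 16/3, 7)

k = 5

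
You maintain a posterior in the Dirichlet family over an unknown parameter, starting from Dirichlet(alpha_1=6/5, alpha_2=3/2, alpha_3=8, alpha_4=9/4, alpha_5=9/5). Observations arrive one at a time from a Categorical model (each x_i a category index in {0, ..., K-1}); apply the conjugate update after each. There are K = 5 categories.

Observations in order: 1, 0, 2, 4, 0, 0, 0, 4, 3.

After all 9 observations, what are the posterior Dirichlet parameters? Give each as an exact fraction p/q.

obs 1: x=1 → posterior Dirichlet(6/5, 5/2, 8, 9/4, 9/5)
obs 2: x=0 → posterior Dirichlet(11/5, 5/2, 8, 9/4, 9/5)
obs 3: x=2 → posterior Dirichlet(11/5, 5/2, 9, 9/4, 9/5)
obs 4: x=4 → posterior Dirichlet(11/5, 5/2, 9, 9/4, 14/5)
obs 5: x=0 → posterior Dirichlet(16/5, 5/2, 9, 9/4, 14/5)
obs 6: x=0 → posterior Dirichlet(21/5, 5/2, 9, 9/4, 14/5)
obs 7: x=0 → posterior Dirichlet(26/5, 5/2, 9, 9/4, 14/5)
obs 8: x=4 → posterior Dirichlet(26/5, 5/2, 9, 9/4, 19/5)
obs 9: x=3 → posterior Dirichlet(26/5, 5/2, 9, 13/4, 19/5)

alpha_1=26/5, alpha_2=5/2, alpha_3=9, alpha_4=13/4, alpha_5=19/5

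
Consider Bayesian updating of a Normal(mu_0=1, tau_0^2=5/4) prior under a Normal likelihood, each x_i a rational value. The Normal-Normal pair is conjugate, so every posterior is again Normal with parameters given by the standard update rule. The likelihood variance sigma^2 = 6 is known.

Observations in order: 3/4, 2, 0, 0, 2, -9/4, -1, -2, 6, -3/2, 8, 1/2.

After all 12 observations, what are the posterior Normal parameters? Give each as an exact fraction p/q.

obs 1: x=3/4 → posterior Normal(111/116, 30/29)
obs 2: x=2 → posterior Normal(151/136, 15/17)
obs 3: x=0 → posterior Normal(151/156, 10/13)
obs 4: x=0 → posterior Normal(151/176, 15/22)
obs 5: x=2 → posterior Normal(191/196, 30/49)
obs 6: x=-9/4 → posterior Normal(73/108, 5/9)
obs 7: x=-1 → posterior Normal(63/118, 30/59)
obs 8: x=-2 → posterior Normal(43/128, 15/32)
obs 9: x=6 → posterior Normal(103/138, 10/23)
obs 10: x=-3/2 → posterior Normal(22/37, 15/37)
obs 11: x=8 → posterior Normal(84/79, 30/79)
obs 12: x=1/2 → posterior Normal(173/168, 5/14)

mu_0=173/168, tau_0^2=5/14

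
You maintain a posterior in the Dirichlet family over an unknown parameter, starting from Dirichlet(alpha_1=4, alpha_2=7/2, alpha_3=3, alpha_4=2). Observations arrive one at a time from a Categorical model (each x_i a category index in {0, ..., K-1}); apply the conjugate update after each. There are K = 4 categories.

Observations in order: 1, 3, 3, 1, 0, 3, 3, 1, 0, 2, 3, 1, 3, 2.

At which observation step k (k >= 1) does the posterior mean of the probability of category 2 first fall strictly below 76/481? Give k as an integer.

obs 1: x=1 → posterior Dirichlet(4, 9/2, 3, 2)
obs 2: x=3 → posterior Dirichlet(4, 9/2, 3, 3)
obs 3: x=3 → posterior Dirichlet(4, 9/2, 3, 4)
obs 4: x=1 → posterior Dirichlet(4, 11/2, 3, 4)
obs 5: x=0 → posterior Dirichlet(5, 11/2, 3, 4)
obs 6: x=3 → posterior Dirichlet(5, 11/2, 3, 5)
obs 7: x=3 → posterior Dirichlet(5, 11/2, 3, 6)
obs 8: x=1 → posterior Dirichlet(5, 13/2, 3, 6)
obs 9: x=0 → posterior Dirichlet(6, 13/2, 3, 6)
obs 10: x=2 → posterior Dirichlet(6, 13/2, 4, 6)
obs 11: x=3 → posterior Dirichlet(6, 13/2, 4, 7)
obs 12: x=1 → posterior Dirichlet(6, 15/2, 4, 7)
obs 13: x=3 → posterior Dirichlet(6, 15/2, 4, 8)
obs 14: x=2 → posterior Dirichlet(6, 15/2, 5, 8)

k = 7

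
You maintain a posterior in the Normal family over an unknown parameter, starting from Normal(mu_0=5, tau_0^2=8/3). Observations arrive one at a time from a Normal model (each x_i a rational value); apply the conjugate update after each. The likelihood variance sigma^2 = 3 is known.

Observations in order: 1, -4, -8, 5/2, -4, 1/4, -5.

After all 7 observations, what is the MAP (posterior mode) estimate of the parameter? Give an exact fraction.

-93/65

obs 1: x=1 → posterior Normal(53/17, 24/17)
obs 2: x=-4 → posterior Normal(21/25, 24/25)
obs 3: x=-8 → posterior Normal(-43/33, 8/11)
obs 4: x=5/2 → posterior Normal(-23/41, 24/41)
obs 5: x=-4 → posterior Normal(-55/49, 24/49)
obs 6: x=1/4 → posterior Normal(-53/57, 8/19)
obs 7: x=-5 → posterior Normal(-93/65, 24/65)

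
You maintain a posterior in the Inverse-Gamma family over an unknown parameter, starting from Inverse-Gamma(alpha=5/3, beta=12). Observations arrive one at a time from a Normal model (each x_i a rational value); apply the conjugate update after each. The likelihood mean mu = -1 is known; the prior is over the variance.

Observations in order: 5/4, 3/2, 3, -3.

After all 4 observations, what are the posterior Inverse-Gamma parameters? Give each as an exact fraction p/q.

alpha=11/3, beta=885/32

obs 1: x=5/4 → posterior Inverse-Gamma(13/6, 465/32)
obs 2: x=3/2 → posterior Inverse-Gamma(8/3, 565/32)
obs 3: x=3 → posterior Inverse-Gamma(19/6, 821/32)
obs 4: x=-3 → posterior Inverse-Gamma(11/3, 885/32)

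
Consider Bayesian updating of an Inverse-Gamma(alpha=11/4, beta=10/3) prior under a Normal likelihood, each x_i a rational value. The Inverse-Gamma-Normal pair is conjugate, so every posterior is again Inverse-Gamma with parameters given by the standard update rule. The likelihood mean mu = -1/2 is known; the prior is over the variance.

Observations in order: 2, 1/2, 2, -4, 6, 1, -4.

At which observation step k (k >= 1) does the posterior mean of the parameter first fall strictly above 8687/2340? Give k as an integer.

obs 1: x=2 → posterior Inverse-Gamma(13/4, 155/24)
obs 2: x=1/2 → posterior Inverse-Gamma(15/4, 167/24)
obs 3: x=2 → posterior Inverse-Gamma(17/4, 121/12)
obs 4: x=-4 → posterior Inverse-Gamma(19/4, 389/24)
obs 5: x=6 → posterior Inverse-Gamma(21/4, 112/3)
obs 6: x=1 → posterior Inverse-Gamma(23/4, 923/24)
obs 7: x=-4 → posterior Inverse-Gamma(25/4, 535/12)

k = 4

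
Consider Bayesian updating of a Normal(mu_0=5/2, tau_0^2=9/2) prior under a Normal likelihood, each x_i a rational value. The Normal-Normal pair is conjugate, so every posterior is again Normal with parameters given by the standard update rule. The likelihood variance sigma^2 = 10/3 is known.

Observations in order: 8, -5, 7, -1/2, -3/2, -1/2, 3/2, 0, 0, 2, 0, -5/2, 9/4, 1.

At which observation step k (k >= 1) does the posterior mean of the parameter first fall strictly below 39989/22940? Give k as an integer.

obs 1: x=8 → posterior Normal(266/47, 90/47)
obs 2: x=-5 → posterior Normal(131/74, 45/37)
obs 3: x=7 → posterior Normal(320/101, 90/101)
obs 4: x=-1/2 → posterior Normal(613/256, 45/64)
obs 5: x=-3/2 → posterior Normal(266/155, 18/31)
obs 6: x=-1/2 → posterior Normal(505/364, 45/91)
obs 7: x=3/2 → posterior Normal(293/209, 90/209)
obs 8: x=0 → posterior Normal(293/236, 45/118)
obs 9: x=0 → posterior Normal(293/263, 90/263)
obs 10: x=2 → posterior Normal(347/290, 9/29)
obs 11: x=0 → posterior Normal(347/317, 90/317)
obs 12: x=-5/2 → posterior Normal(13/16, 45/172)
obs 13: x=9/4 → posterior Normal(1361/1484, 90/371)
obs 14: x=1 → posterior Normal(1469/1592, 45/199)

k = 5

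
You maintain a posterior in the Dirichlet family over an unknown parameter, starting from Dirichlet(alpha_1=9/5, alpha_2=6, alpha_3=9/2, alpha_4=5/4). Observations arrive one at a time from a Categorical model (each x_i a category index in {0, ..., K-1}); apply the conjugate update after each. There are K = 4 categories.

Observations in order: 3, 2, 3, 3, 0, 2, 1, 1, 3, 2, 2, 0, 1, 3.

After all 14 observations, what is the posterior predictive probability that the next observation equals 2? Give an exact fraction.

obs 1: x=3 → posterior Dirichlet(9/5, 6, 9/2, 9/4)
obs 2: x=2 → posterior Dirichlet(9/5, 6, 11/2, 9/4)
obs 3: x=3 → posterior Dirichlet(9/5, 6, 11/2, 13/4)
obs 4: x=3 → posterior Dirichlet(9/5, 6, 11/2, 17/4)
obs 5: x=0 → posterior Dirichlet(14/5, 6, 11/2, 17/4)
obs 6: x=2 → posterior Dirichlet(14/5, 6, 13/2, 17/4)
obs 7: x=1 → posterior Dirichlet(14/5, 7, 13/2, 17/4)
obs 8: x=1 → posterior Dirichlet(14/5, 8, 13/2, 17/4)
obs 9: x=3 → posterior Dirichlet(14/5, 8, 13/2, 21/4)
obs 10: x=2 → posterior Dirichlet(14/5, 8, 15/2, 21/4)
obs 11: x=2 → posterior Dirichlet(14/5, 8, 17/2, 21/4)
obs 12: x=0 → posterior Dirichlet(19/5, 8, 17/2, 21/4)
obs 13: x=1 → posterior Dirichlet(19/5, 9, 17/2, 21/4)
obs 14: x=3 → posterior Dirichlet(19/5, 9, 17/2, 25/4)

170/551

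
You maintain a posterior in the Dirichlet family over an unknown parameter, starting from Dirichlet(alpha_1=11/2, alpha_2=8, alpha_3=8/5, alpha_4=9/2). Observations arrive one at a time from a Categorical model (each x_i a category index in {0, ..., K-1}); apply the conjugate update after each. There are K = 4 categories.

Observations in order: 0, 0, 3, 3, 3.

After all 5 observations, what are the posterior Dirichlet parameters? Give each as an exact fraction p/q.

obs 1: x=0 → posterior Dirichlet(13/2, 8, 8/5, 9/2)
obs 2: x=0 → posterior Dirichlet(15/2, 8, 8/5, 9/2)
obs 3: x=3 → posterior Dirichlet(15/2, 8, 8/5, 11/2)
obs 4: x=3 → posterior Dirichlet(15/2, 8, 8/5, 13/2)
obs 5: x=3 → posterior Dirichlet(15/2, 8, 8/5, 15/2)

alpha_1=15/2, alpha_2=8, alpha_3=8/5, alpha_4=15/2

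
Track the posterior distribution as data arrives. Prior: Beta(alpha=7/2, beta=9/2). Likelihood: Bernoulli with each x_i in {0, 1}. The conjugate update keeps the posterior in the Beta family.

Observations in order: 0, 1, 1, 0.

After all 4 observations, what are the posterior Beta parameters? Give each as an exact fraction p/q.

alpha=11/2, beta=13/2

obs 1: x=0 → posterior Beta(7/2, 11/2)
obs 2: x=1 → posterior Beta(9/2, 11/2)
obs 3: x=1 → posterior Beta(11/2, 11/2)
obs 4: x=0 → posterior Beta(11/2, 13/2)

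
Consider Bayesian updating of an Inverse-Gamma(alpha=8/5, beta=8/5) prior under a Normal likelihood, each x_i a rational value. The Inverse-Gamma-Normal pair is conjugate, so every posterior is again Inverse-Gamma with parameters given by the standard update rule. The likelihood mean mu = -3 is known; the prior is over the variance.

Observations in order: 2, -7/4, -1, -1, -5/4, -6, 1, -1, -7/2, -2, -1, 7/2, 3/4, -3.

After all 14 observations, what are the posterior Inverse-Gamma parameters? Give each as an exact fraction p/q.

alpha=43/5, beta=10511/160

obs 1: x=2 → posterior Inverse-Gamma(21/10, 141/10)
obs 2: x=-7/4 → posterior Inverse-Gamma(13/5, 2381/160)
obs 3: x=-1 → posterior Inverse-Gamma(31/10, 2701/160)
obs 4: x=-1 → posterior Inverse-Gamma(18/5, 3021/160)
obs 5: x=-5/4 → posterior Inverse-Gamma(41/10, 1633/80)
obs 6: x=-6 → posterior Inverse-Gamma(23/5, 1993/80)
obs 7: x=1 → posterior Inverse-Gamma(51/10, 2633/80)
obs 8: x=-1 → posterior Inverse-Gamma(28/5, 2793/80)
obs 9: x=-7/2 → posterior Inverse-Gamma(61/10, 2803/80)
obs 10: x=-2 → posterior Inverse-Gamma(33/5, 2843/80)
obs 11: x=-1 → posterior Inverse-Gamma(71/10, 3003/80)
obs 12: x=7/2 → posterior Inverse-Gamma(38/5, 4693/80)
obs 13: x=3/4 → posterior Inverse-Gamma(81/10, 10511/160)
obs 14: x=-3 → posterior Inverse-Gamma(43/5, 10511/160)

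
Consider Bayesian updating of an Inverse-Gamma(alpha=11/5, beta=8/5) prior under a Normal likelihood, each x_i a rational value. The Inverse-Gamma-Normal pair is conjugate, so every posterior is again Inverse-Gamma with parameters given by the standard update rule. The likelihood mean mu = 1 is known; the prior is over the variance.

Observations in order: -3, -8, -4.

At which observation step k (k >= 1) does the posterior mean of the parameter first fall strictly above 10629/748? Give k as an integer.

k = 2

obs 1: x=-3 → posterior Inverse-Gamma(27/10, 48/5)
obs 2: x=-8 → posterior Inverse-Gamma(16/5, 501/10)
obs 3: x=-4 → posterior Inverse-Gamma(37/10, 313/5)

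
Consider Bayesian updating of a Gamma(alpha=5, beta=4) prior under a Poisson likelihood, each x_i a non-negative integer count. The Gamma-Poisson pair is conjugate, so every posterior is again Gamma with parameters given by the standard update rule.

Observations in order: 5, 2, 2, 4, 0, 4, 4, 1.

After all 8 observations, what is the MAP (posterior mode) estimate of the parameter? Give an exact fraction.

13/6

obs 1: x=5 → posterior Gamma(10, 5)
obs 2: x=2 → posterior Gamma(12, 6)
obs 3: x=2 → posterior Gamma(14, 7)
obs 4: x=4 → posterior Gamma(18, 8)
obs 5: x=0 → posterior Gamma(18, 9)
obs 6: x=4 → posterior Gamma(22, 10)
obs 7: x=4 → posterior Gamma(26, 11)
obs 8: x=1 → posterior Gamma(27, 12)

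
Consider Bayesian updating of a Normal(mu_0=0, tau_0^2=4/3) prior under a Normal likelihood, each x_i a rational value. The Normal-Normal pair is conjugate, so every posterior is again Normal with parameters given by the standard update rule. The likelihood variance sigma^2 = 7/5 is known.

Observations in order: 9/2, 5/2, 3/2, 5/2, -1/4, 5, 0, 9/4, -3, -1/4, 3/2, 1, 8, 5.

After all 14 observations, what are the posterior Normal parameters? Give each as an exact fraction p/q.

mu_0=605/301, tau_0^2=4/43

obs 1: x=9/2 → posterior Normal(90/41, 28/41)
obs 2: x=5/2 → posterior Normal(140/61, 28/61)
obs 3: x=3/2 → posterior Normal(170/81, 28/81)
obs 4: x=5/2 → posterior Normal(220/101, 28/101)
obs 5: x=-1/4 → posterior Normal(215/121, 28/121)
obs 6: x=5 → posterior Normal(105/47, 28/141)
obs 7: x=0 → posterior Normal(45/23, 4/23)
obs 8: x=9/4 → posterior Normal(360/181, 28/181)
obs 9: x=-3 → posterior Normal(100/67, 28/201)
obs 10: x=-1/4 → posterior Normal(295/221, 28/221)
obs 11: x=3/2 → posterior Normal(325/241, 28/241)
obs 12: x=1 → posterior Normal(115/87, 28/261)
obs 13: x=8 → posterior Normal(505/281, 28/281)
obs 14: x=5 → posterior Normal(605/301, 4/43)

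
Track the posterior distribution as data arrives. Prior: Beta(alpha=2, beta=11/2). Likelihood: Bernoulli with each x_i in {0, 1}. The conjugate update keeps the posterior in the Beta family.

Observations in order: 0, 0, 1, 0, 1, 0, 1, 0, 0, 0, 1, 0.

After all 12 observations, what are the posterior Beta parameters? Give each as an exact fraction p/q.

alpha=6, beta=27/2

obs 1: x=0 → posterior Beta(2, 13/2)
obs 2: x=0 → posterior Beta(2, 15/2)
obs 3: x=1 → posterior Beta(3, 15/2)
obs 4: x=0 → posterior Beta(3, 17/2)
obs 5: x=1 → posterior Beta(4, 17/2)
obs 6: x=0 → posterior Beta(4, 19/2)
obs 7: x=1 → posterior Beta(5, 19/2)
obs 8: x=0 → posterior Beta(5, 21/2)
obs 9: x=0 → posterior Beta(5, 23/2)
obs 10: x=0 → posterior Beta(5, 25/2)
obs 11: x=1 → posterior Beta(6, 25/2)
obs 12: x=0 → posterior Beta(6, 27/2)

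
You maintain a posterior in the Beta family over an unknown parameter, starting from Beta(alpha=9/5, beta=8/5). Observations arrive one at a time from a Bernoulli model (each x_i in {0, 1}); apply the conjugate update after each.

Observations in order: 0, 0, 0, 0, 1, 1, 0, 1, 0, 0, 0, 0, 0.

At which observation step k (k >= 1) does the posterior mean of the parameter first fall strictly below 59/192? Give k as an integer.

obs 1: x=0 → posterior Beta(9/5, 13/5)
obs 2: x=0 → posterior Beta(9/5, 18/5)
obs 3: x=0 → posterior Beta(9/5, 23/5)
obs 4: x=0 → posterior Beta(9/5, 28/5)
obs 5: x=1 → posterior Beta(14/5, 28/5)
obs 6: x=1 → posterior Beta(19/5, 28/5)
obs 7: x=0 → posterior Beta(19/5, 33/5)
obs 8: x=1 → posterior Beta(24/5, 33/5)
obs 9: x=0 → posterior Beta(24/5, 38/5)
obs 10: x=0 → posterior Beta(24/5, 43/5)
obs 11: x=0 → posterior Beta(24/5, 48/5)
obs 12: x=0 → posterior Beta(24/5, 53/5)
obs 13: x=0 → posterior Beta(24/5, 58/5)

k = 3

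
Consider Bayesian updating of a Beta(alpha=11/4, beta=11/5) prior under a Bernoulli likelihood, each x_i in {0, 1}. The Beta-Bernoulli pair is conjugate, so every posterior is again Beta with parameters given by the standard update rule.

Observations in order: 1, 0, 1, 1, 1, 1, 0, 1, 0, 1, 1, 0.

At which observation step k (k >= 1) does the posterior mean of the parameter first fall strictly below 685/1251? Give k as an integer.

obs 1: x=1 → posterior Beta(15/4, 11/5)
obs 2: x=0 → posterior Beta(15/4, 16/5)
obs 3: x=1 → posterior Beta(19/4, 16/5)
obs 4: x=1 → posterior Beta(23/4, 16/5)
obs 5: x=1 → posterior Beta(27/4, 16/5)
obs 6: x=1 → posterior Beta(31/4, 16/5)
obs 7: x=0 → posterior Beta(31/4, 21/5)
obs 8: x=1 → posterior Beta(35/4, 21/5)
obs 9: x=0 → posterior Beta(35/4, 26/5)
obs 10: x=1 → posterior Beta(39/4, 26/5)
obs 11: x=1 → posterior Beta(43/4, 26/5)
obs 12: x=0 → posterior Beta(43/4, 31/5)

k = 2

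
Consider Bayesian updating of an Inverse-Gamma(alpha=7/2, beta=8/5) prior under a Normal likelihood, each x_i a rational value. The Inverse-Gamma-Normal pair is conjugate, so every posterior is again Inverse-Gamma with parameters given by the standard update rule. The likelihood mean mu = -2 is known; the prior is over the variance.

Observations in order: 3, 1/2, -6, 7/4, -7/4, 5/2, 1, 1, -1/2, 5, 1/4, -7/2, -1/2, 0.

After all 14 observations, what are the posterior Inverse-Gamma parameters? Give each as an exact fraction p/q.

alpha=21/2, beta=13411/160

obs 1: x=3 → posterior Inverse-Gamma(4, 141/10)
obs 2: x=1/2 → posterior Inverse-Gamma(9/2, 689/40)
obs 3: x=-6 → posterior Inverse-Gamma(5, 1009/40)
obs 4: x=7/4 → posterior Inverse-Gamma(11/2, 5161/160)
obs 5: x=-7/4 → posterior Inverse-Gamma(6, 2583/80)
obs 6: x=5/2 → posterior Inverse-Gamma(13/2, 3393/80)
obs 7: x=1 → posterior Inverse-Gamma(7, 3753/80)
obs 8: x=1 → posterior Inverse-Gamma(15/2, 4113/80)
obs 9: x=-1/2 → posterior Inverse-Gamma(8, 4203/80)
obs 10: x=5 → posterior Inverse-Gamma(17/2, 6163/80)
obs 11: x=1/4 → posterior Inverse-Gamma(9, 12731/160)
obs 12: x=-7/2 → posterior Inverse-Gamma(19/2, 12911/160)
obs 13: x=-1/2 → posterior Inverse-Gamma(10, 13091/160)
obs 14: x=0 → posterior Inverse-Gamma(21/2, 13411/160)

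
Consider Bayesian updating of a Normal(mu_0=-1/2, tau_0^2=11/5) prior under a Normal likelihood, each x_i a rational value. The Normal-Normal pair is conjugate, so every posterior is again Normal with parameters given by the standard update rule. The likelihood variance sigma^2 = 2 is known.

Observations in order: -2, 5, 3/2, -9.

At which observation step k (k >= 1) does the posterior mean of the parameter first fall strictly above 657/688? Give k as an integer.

obs 1: x=-2 → posterior Normal(-9/7, 22/21)
obs 2: x=5 → posterior Normal(7/8, 11/16)
obs 3: x=3/2 → posterior Normal(89/86, 22/43)
obs 4: x=-9 → posterior Normal(-109/108, 11/27)

k = 3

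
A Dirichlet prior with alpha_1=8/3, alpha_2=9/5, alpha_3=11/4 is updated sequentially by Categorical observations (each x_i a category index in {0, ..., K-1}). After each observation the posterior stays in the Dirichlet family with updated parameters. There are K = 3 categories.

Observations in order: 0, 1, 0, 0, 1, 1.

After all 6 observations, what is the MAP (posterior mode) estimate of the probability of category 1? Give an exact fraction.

obs 1: x=0 → posterior Dirichlet(11/3, 9/5, 11/4)
obs 2: x=1 → posterior Dirichlet(11/3, 14/5, 11/4)
obs 3: x=0 → posterior Dirichlet(14/3, 14/5, 11/4)
obs 4: x=0 → posterior Dirichlet(17/3, 14/5, 11/4)
obs 5: x=1 → posterior Dirichlet(17/3, 19/5, 11/4)
obs 6: x=1 → posterior Dirichlet(17/3, 24/5, 11/4)

228/613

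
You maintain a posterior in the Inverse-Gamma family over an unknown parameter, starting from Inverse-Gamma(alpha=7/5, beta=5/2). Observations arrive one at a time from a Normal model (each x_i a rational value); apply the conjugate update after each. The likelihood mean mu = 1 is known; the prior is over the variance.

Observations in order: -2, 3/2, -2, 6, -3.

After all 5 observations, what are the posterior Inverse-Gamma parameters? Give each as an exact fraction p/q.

obs 1: x=-2 → posterior Inverse-Gamma(19/10, 7)
obs 2: x=3/2 → posterior Inverse-Gamma(12/5, 57/8)
obs 3: x=-2 → posterior Inverse-Gamma(29/10, 93/8)
obs 4: x=6 → posterior Inverse-Gamma(17/5, 193/8)
obs 5: x=-3 → posterior Inverse-Gamma(39/10, 257/8)

alpha=39/10, beta=257/8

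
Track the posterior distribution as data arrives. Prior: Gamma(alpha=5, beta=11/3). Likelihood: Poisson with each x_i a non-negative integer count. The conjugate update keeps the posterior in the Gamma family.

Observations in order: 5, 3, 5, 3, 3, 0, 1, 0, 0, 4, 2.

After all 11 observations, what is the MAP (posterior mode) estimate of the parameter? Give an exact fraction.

45/22

obs 1: x=5 → posterior Gamma(10, 14/3)
obs 2: x=3 → posterior Gamma(13, 17/3)
obs 3: x=5 → posterior Gamma(18, 20/3)
obs 4: x=3 → posterior Gamma(21, 23/3)
obs 5: x=3 → posterior Gamma(24, 26/3)
obs 6: x=0 → posterior Gamma(24, 29/3)
obs 7: x=1 → posterior Gamma(25, 32/3)
obs 8: x=0 → posterior Gamma(25, 35/3)
obs 9: x=0 → posterior Gamma(25, 38/3)
obs 10: x=4 → posterior Gamma(29, 41/3)
obs 11: x=2 → posterior Gamma(31, 44/3)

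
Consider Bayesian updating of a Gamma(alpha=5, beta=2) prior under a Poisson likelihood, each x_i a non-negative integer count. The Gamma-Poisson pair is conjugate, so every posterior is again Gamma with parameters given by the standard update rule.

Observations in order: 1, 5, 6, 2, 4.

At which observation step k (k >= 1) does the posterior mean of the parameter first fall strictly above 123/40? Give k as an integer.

k = 3

obs 1: x=1 → posterior Gamma(6, 3)
obs 2: x=5 → posterior Gamma(11, 4)
obs 3: x=6 → posterior Gamma(17, 5)
obs 4: x=2 → posterior Gamma(19, 6)
obs 5: x=4 → posterior Gamma(23, 7)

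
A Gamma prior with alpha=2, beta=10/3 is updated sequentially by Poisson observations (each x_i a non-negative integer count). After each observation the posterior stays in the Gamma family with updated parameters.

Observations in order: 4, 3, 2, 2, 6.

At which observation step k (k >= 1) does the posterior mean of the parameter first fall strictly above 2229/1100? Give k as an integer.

obs 1: x=4 → posterior Gamma(6, 13/3)
obs 2: x=3 → posterior Gamma(9, 16/3)
obs 3: x=2 → posterior Gamma(11, 19/3)
obs 4: x=2 → posterior Gamma(13, 22/3)
obs 5: x=6 → posterior Gamma(19, 25/3)

k = 5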